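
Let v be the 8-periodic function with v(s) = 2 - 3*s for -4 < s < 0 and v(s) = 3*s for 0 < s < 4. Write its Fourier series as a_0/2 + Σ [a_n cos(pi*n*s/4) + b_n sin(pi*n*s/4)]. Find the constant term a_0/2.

7

a_0 = 1/4 ∫_{-4}^{4} v(s) ds = 1/4 · (56) = 14.
So the constant term a_0/2 = 7.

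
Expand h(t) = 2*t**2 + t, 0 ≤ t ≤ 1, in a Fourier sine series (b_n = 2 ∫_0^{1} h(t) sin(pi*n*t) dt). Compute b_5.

b_5 = 2 ∫_0^{1} (2*t**2 + t) sin(5*pi*t) dt.
Integrating by parts twice (tabular method), an antiderivative of (2*t**2 + t) sin(5*pi*t) is -2*t**2*cos(5*pi*t)/(5*pi) + 4*t*sin(5*pi*t)/(25*pi**2) - t*cos(5*pi*t)/(5*pi) + sin(5*pi*t)/(25*pi**2) + 4*cos(5*pi*t)/(125*pi**3); evaluating from 0 to 1: ∫_{0}^{1} (2*t**2 + t) sin(5*pi*t) dt = ((-4 + 75*pi**2)/(125*pi**3)) - (4/(125*pi**3)) = (-8 + 75*pi**2)/(125*pi**3).
Hence b_5 = 2·((-8 + 75*pi**2)/(125*pi**3)) = 2*(-8 + 75*pi**2)/(125*pi**3).

2*(-8 + 75*pi**2)/(125*pi**3)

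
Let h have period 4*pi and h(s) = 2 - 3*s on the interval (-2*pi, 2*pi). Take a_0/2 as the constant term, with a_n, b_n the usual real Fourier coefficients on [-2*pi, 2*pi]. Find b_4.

b_4 = (1/(2*pi)) ∫_{-2*pi}^{2*pi} h(s) sin(2*s) ds.
Integrating by parts (boundary term plus one more integral), an antiderivative of (2 - 3*s) sin(2*s) is 3*s*cos(2*s)/2 - 3*sin(2*s)/4 - cos(2*s); evaluating from -2*pi to 2*pi: ∫_{-2*pi}^{2*pi} (2 - 3*s) sin(2*s) ds = (-1 + 3*pi) - (-3*pi - 1) = 6*pi.
Hence b_4 = (1/(2*pi))·(6*pi) = 3.

3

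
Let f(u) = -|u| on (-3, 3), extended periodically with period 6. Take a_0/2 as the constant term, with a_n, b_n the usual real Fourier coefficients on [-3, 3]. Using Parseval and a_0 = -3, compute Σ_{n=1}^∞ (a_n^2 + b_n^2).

3/2

Parseval: a_0^2/2 + Σ_{n≥1} (a_n^2+b_n^2) = 1/3 ∫_{-3}^{3} f(u)^2 du = 6.
Subtract a_0^2/2 = 9/2: Σ (a_n^2+b_n^2) = 3/2.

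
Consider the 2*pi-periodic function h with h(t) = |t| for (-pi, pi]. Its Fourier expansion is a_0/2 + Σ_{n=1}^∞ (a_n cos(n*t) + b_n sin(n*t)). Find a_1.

a_1 = 1/pi ∫_{-pi}^{pi} h(t) cos(t) dt.
h is even and cos(t) is even, so the integrand is even and a_1 = 2/pi ∫_0^{pi} h(t) cos(t) dt.
Integrating by parts (boundary term plus one more integral), an antiderivative of (t) cos(t) is t*sin(t) + cos(t); evaluating from 0 to pi: ∫_{0}^{pi} (t) cos(t) dt = (-1) - (1) = -2.
Hence a_1 = (2/pi)·(-2) = -4/pi.

-4/pi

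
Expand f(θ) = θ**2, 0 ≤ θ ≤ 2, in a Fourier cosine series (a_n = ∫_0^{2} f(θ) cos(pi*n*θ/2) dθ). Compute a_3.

-16/(9*pi**2)

a_3 = ∫_0^{2} (θ**2) cos(3*pi*θ/2) dθ.
Integrating by parts twice (tabular method), an antiderivative of (θ**2) cos(3*pi*θ/2) is 2*θ**2*sin(3*pi*θ/2)/(3*pi) + 8*θ*cos(3*pi*θ/2)/(9*pi**2) - 16*sin(3*pi*θ/2)/(27*pi**3); evaluating from 0 to 2: ∫_{0}^{2} (θ**2) cos(3*pi*θ/2) dθ = (-16/(9*pi**2)) - (0) = -16/(9*pi**2).
Hence a_3 = -16/(9*pi**2).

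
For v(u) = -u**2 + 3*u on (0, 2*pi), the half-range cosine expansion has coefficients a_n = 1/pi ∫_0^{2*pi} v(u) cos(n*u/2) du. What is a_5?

a_5 = 1/pi ∫_0^{2*pi} (-u**2 + 3*u) cos(5*u/2) du.
Integrating by parts twice (tabular method), an antiderivative of (-u**2 + 3*u) cos(5*u/2) is -2*u**2*sin(5*u/2)/5 + 6*u*sin(5*u/2)/5 - 8*u*cos(5*u/2)/25 + 16*sin(5*u/2)/125 + 12*cos(5*u/2)/25; evaluating from 0 to 2*pi: ∫_{0}^{2*pi} (-u**2 + 3*u) cos(5*u/2) du = (-12/25 + 16*pi/25) - (12/25) = -24/25 + 16*pi/25.
Hence a_5 = (1/pi)·(-24/25 + 16*pi/25) = 8*(-3 + 2*pi)/(25*pi).

8*(-3 + 2*pi)/(25*pi)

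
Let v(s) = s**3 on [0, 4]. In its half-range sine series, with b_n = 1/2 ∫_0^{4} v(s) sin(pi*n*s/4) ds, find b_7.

b_7 = 1/2 ∫_0^{4} (s**3) sin(7*pi*s/4) ds.
Integrating by parts three times (tabular method), an antiderivative of (s**3) sin(7*pi*s/4) is -4*s**3*cos(7*pi*s/4)/(7*pi) + 48*s**2*sin(7*pi*s/4)/(49*pi**2) + 384*s*cos(7*pi*s/4)/(343*pi**3) - 1536*sin(7*pi*s/4)/(2401*pi**4); evaluating from 0 to 4: ∫_{0}^{4} (s**3) sin(7*pi*s/4) ds = (256*(-6 + 49*pi**2)/(343*pi**3)) - (0) = 256*(-6 + 49*pi**2)/(343*pi**3).
Hence b_7 = (1/2)·(256*(-6 + 49*pi**2)/(343*pi**3)) = 128*(-6 + 49*pi**2)/(343*pi**3).

128*(-6 + 49*pi**2)/(343*pi**3)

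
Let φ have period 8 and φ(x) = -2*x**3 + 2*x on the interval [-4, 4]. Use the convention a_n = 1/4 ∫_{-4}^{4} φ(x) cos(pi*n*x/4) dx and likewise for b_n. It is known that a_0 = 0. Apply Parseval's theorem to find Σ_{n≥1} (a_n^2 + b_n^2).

Parseval: a_0^2/2 + Σ_{n≥1} (a_n^2+b_n^2) = 1/4 ∫_{-4}^{4} φ(x)^2 dx = 409984/105.
Subtract a_0^2/2 = 0: Σ (a_n^2+b_n^2) = 409984/105.

409984/105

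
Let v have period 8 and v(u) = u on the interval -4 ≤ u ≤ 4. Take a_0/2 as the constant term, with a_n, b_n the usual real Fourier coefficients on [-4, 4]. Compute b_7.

8/(7*pi)

b_7 = 1/4 ∫_{-4}^{4} v(u) sin(7*pi*u/4) du.
v is odd and sin(7*pi*u/4) is odd, so the integrand is even and b_7 = 1/2 ∫_0^{4} v(u) sin(7*pi*u/4) du.
Integrating by parts (boundary term plus one more integral), an antiderivative of (u) sin(7*pi*u/4) is -4*u*cos(7*pi*u/4)/(7*pi) + 16*sin(7*pi*u/4)/(49*pi**2); evaluating from 0 to 4: ∫_{0}^{4} (u) sin(7*pi*u/4) du = (16/(7*pi)) - (0) = 16/(7*pi).
Hence b_7 = (1/2)·(16/(7*pi)) = 8/(7*pi).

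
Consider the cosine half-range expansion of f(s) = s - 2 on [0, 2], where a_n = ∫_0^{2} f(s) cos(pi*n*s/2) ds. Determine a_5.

-8/(25*pi**2)

a_5 = ∫_0^{2} (s - 2) cos(5*pi*s/2) ds.
Integrating by parts (boundary term plus one more integral), an antiderivative of (s - 2) cos(5*pi*s/2) is 2*s*sin(5*pi*s/2)/(5*pi) - 4*sin(5*pi*s/2)/(5*pi) + 4*cos(5*pi*s/2)/(25*pi**2); evaluating from 0 to 2: ∫_{0}^{2} (s - 2) cos(5*pi*s/2) ds = (-4/(25*pi**2)) - (4/(25*pi**2)) = -8/(25*pi**2).
Hence a_5 = -8/(25*pi**2).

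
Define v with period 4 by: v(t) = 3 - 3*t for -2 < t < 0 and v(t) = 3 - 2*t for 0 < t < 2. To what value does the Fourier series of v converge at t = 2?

t = 2 differs from t = -2 by 1 full period(s), and the series is 4-periodic.
At t = -2 the one-sided limits are v(-2^-) = -1 and v(-2^+) = 9.
By Dirichlet's theorem the series converges to their average, [(-1) + (9)]/2 = 4.

4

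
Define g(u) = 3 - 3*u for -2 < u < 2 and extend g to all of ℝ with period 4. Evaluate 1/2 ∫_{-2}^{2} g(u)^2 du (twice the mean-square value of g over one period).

1/2 ∫_{-2}^{2} g(u)^2 du = 1/2 · (84) = 42.

42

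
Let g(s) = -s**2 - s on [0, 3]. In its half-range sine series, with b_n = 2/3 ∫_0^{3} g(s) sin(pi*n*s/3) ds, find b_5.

24*(3 - 25*pi**2)/(125*pi**3)

b_5 = 2/3 ∫_0^{3} (-s**2 - s) sin(5*pi*s/3) ds.
Integrating by parts twice (tabular method), an antiderivative of (-s**2 - s) sin(5*pi*s/3) is 3*s**2*cos(5*pi*s/3)/(5*pi) - 18*s*sin(5*pi*s/3)/(25*pi**2) + 3*s*cos(5*pi*s/3)/(5*pi) - 9*sin(5*pi*s/3)/(25*pi**2) - 54*cos(5*pi*s/3)/(125*pi**3); evaluating from 0 to 3: ∫_{0}^{3} (-s**2 - s) sin(5*pi*s/3) ds = (18*(3 - 50*pi**2)/(125*pi**3)) - (-54/(125*pi**3)) = 36*(3 - 25*pi**2)/(125*pi**3).
Hence b_5 = (2/3)·(36*(3 - 25*pi**2)/(125*pi**3)) = 24*(3 - 25*pi**2)/(125*pi**3).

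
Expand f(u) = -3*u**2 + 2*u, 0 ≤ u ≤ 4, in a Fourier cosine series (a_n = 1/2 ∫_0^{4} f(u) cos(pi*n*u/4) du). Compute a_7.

160/(49*pi**2)

a_7 = 1/2 ∫_0^{4} (-3*u**2 + 2*u) cos(7*pi*u/4) du.
Integrating by parts twice (tabular method), an antiderivative of (-3*u**2 + 2*u) cos(7*pi*u/4) is -12*u**2*sin(7*pi*u/4)/(7*pi) + 8*u*sin(7*pi*u/4)/(7*pi) - 96*u*cos(7*pi*u/4)/(49*pi**2) + 384*sin(7*pi*u/4)/(343*pi**3) + 32*cos(7*pi*u/4)/(49*pi**2); evaluating from 0 to 4: ∫_{0}^{4} (-3*u**2 + 2*u) cos(7*pi*u/4) du = (352/(49*pi**2)) - (32/(49*pi**2)) = 320/(49*pi**2).
Hence a_7 = (1/2)·(320/(49*pi**2)) = 160/(49*pi**2).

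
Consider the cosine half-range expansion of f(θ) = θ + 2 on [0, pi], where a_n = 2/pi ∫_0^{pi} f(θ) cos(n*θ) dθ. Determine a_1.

-4/pi

a_1 = 2/pi ∫_0^{pi} (θ + 2) cos(θ) dθ.
Integrating by parts (boundary term plus one more integral), an antiderivative of (θ + 2) cos(θ) is θ*sin(θ) + 2*sin(θ) + cos(θ); evaluating from 0 to pi: ∫_{0}^{pi} (θ + 2) cos(θ) dθ = (-1) - (1) = -2.
Hence a_1 = (2/pi)·(-2) = -4/pi.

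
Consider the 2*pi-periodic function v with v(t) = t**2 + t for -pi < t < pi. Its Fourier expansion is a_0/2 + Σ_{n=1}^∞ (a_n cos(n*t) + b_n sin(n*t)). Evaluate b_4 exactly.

-1/2

b_4 = 1/pi ∫_{-pi}^{pi} v(t) sin(4*t) dt.
Integrating by parts twice (tabular method), an antiderivative of (t**2 + t) sin(4*t) is -t**2*cos(4*t)/4 + t*sin(4*t)/8 - t*cos(4*t)/4 + sin(4*t)/16 + cos(4*t)/32; evaluating from -pi to pi: ∫_{-pi}^{pi} (t**2 + t) sin(4*t) dt = (-pi**2/4 - pi/4 + 1/32) - (-pi**2/4 + 1/32 + pi/4) = -pi/2.
Hence b_4 = (1/pi)·(-pi/2) = -1/2.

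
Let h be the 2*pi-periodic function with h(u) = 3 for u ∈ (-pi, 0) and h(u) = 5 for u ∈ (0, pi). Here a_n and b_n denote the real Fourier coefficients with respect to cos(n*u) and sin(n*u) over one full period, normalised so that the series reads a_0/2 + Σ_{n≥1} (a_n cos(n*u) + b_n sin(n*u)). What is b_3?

4/(3*pi)

b_3 = 1/pi ∫_{-pi}^{pi} h(u) sin(3*u) du.
Split the integral at the breakpoints.
Directly, an antiderivative of (3) sin(3*u) is -cos(3*u); evaluating from -pi to 0: ∫_{-pi}^{0} (3) sin(3*u) du = (-1) - (1) = -2.
Directly, an antiderivative of (5) sin(3*u) is -5*cos(3*u)/3; evaluating from 0 to pi: ∫_{0}^{pi} (5) sin(3*u) du = (5/3) - (-5/3) = 10/3.
Summing the pieces and multiplying by (1/pi) gives b_3 = 4/(3*pi).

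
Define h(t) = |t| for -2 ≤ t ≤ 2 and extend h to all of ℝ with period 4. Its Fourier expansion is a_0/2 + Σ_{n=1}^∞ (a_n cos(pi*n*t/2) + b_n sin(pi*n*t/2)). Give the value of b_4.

b_4 = 1/2 ∫_{-2}^{2} h(t) sin(2*pi*t) dt.
h is even and sin(2*pi*t) is odd, so the integrand is odd over a symmetric interval and the integral vanishes.

0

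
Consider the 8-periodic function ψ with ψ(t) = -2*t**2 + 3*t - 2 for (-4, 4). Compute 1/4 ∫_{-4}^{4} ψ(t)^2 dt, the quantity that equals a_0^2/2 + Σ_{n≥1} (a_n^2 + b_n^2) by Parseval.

8984/15

1/4 ∫_{-4}^{4} ψ(t)^2 dt = 1/4 · (35936/15) = 8984/15.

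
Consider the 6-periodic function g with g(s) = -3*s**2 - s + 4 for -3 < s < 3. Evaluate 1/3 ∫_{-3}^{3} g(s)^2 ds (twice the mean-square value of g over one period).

928/5

1/3 ∫_{-3}^{3} g(s)^2 ds = 1/3 · (2784/5) = 928/5.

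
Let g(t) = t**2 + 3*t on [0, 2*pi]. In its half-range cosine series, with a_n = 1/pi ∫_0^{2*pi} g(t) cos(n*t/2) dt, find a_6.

4/9

a_6 = 1/pi ∫_0^{2*pi} (t**2 + 3*t) cos(3*t) dt.
Integrating by parts twice (tabular method), an antiderivative of (t**2 + 3*t) cos(3*t) is t**2*sin(3*t)/3 + t*sin(3*t) + 2*t*cos(3*t)/9 - 2*sin(3*t)/27 + cos(3*t)/3; evaluating from 0 to 2*pi: ∫_{0}^{2*pi} (t**2 + 3*t) cos(3*t) dt = (1/3 + 4*pi/9) - (1/3) = 4*pi/9.
Hence a_6 = (1/pi)·(4*pi/9) = 4/9.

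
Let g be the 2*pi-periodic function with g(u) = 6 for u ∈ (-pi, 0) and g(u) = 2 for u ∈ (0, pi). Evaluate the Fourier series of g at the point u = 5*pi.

4

u = 5*pi differs from u = pi by 2 full period(s), and the series is 2*pi-periodic.
At u = pi the one-sided limits are g(pi^-) = 2 and g(pi^+) = 6.
By Dirichlet's theorem the series converges to their average, [(2) + (6)]/2 = 4.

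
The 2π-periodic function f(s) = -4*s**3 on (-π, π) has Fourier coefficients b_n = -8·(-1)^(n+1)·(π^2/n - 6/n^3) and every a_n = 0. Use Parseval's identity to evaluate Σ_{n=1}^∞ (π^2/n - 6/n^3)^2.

pi**6/14

Parseval: Σ b_n^2 = (1/π) ∫_{-π}^{π} f(s)^2 ds = 32*pi**6/7.
b_n^2 = 64·(π^2/n - 6/n^3)^2, so the sum equals (32*pi**6/7)/64 = pi**6/14.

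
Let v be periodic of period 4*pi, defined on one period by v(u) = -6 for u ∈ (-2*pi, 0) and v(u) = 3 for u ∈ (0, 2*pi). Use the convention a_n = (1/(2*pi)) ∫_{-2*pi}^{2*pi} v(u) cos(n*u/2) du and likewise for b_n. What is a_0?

-3

a_0 = (1/(2*pi)) ∫_{-2*pi}^{2*pi} v(u) du = (1/(2*pi)) · (-6*pi) = -3.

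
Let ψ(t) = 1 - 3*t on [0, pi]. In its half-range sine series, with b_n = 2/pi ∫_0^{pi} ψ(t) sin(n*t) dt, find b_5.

2*(2 - 3*pi)/(5*pi)

b_5 = 2/pi ∫_0^{pi} (1 - 3*t) sin(5*t) dt.
Integrating by parts (boundary term plus one more integral), an antiderivative of (1 - 3*t) sin(5*t) is 3*t*cos(5*t)/5 - 3*sin(5*t)/25 - cos(5*t)/5; evaluating from 0 to pi: ∫_{0}^{pi} (1 - 3*t) sin(5*t) dt = (1/5 - 3*pi/5) - (-1/5) = 2/5 - 3*pi/5.
Hence b_5 = (2/pi)·(2/5 - 3*pi/5) = 2*(2 - 3*pi)/(5*pi).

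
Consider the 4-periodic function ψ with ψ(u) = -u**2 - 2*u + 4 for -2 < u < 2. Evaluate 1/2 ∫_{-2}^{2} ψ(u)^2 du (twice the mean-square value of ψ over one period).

416/15

1/2 ∫_{-2}^{2} ψ(u)^2 du = 1/2 · (832/15) = 416/15.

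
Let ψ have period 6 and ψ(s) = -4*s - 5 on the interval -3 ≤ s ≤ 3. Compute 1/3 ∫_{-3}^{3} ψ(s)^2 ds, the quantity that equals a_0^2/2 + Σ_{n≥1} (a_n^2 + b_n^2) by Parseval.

146

1/3 ∫_{-3}^{3} ψ(s)^2 ds = 1/3 · (438) = 146.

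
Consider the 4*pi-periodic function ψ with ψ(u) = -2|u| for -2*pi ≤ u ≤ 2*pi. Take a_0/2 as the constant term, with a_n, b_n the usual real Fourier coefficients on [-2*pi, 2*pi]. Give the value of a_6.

a_6 = (1/(2*pi)) ∫_{-2*pi}^{2*pi} ψ(u) cos(3*u) du.
ψ is even and cos(3*u) is even, so the integrand is even and a_6 = 1/pi ∫_0^{2*pi} ψ(u) cos(3*u) du.
Integrating by parts (boundary term plus one more integral), an antiderivative of (-2*u) cos(3*u) is -2*u*sin(3*u)/3 - 2*cos(3*u)/9; evaluating from 0 to 2*pi: ∫_{0}^{2*pi} (-2*u) cos(3*u) du = (-2/9) - (-2/9) = 0.
Hence a_6 = (1/pi)·(0) = 0.

0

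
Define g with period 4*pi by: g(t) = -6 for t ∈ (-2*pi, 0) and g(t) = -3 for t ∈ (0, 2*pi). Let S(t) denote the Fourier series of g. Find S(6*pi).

-9/2

t = 6*pi differs from t = 2*pi by 1 full period(s), and the series is 4*pi-periodic.
At t = 2*pi the one-sided limits are g(2*pi^-) = -3 and g(2*pi^+) = -6.
By Dirichlet's theorem the series converges to their average, [(-3) + (-6)]/2 = -9/2.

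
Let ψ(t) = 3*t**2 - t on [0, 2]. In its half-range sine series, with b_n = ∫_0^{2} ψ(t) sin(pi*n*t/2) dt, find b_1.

b_1 = ∫_0^{2} (3*t**2 - t) sin(pi*t/2) dt.
Integrating by parts twice (tabular method), an antiderivative of (3*t**2 - t) sin(pi*t/2) is -6*t**2*cos(pi*t/2)/pi + 24*t*sin(pi*t/2)/pi**2 + 2*t*cos(pi*t/2)/pi - 4*sin(pi*t/2)/pi**2 + 48*cos(pi*t/2)/pi**3; evaluating from 0 to 2: ∫_{0}^{2} (3*t**2 - t) sin(pi*t/2) dt = (-48/pi**3 + 20/pi) - (48/pi**3) = -96/pi**3 + 20/pi.
Hence b_1 = -96/pi**3 + 20/pi.

-96/pi**3 + 20/pi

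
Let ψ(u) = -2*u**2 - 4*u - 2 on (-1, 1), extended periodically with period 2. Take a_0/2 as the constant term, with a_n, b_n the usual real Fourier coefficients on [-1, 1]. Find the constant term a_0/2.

a_0 = ∫_{-1}^{1} ψ(u) du = -16/3.
So the constant term a_0/2 = -8/3.

-8/3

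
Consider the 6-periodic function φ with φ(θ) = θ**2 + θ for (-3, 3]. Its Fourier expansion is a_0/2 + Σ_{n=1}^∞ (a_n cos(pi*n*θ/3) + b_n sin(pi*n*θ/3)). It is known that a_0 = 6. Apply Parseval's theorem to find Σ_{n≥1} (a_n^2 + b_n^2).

102/5

Parseval: a_0^2/2 + Σ_{n≥1} (a_n^2+b_n^2) = 1/3 ∫_{-3}^{3} φ(θ)^2 dθ = 192/5.
Subtract a_0^2/2 = 18: Σ (a_n^2+b_n^2) = 102/5.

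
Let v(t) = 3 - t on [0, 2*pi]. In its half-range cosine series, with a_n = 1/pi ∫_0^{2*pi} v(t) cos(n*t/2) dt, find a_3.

a_3 = 1/pi ∫_0^{2*pi} (3 - t) cos(3*t/2) dt.
Integrating by parts (boundary term plus one more integral), an antiderivative of (3 - t) cos(3*t/2) is -2*t*sin(3*t/2)/3 + 2*sin(3*t/2) - 4*cos(3*t/2)/9; evaluating from 0 to 2*pi: ∫_{0}^{2*pi} (3 - t) cos(3*t/2) dt = (4/9) - (-4/9) = 8/9.
Hence a_3 = (1/pi)·(8/9) = 8/(9*pi).

8/(9*pi)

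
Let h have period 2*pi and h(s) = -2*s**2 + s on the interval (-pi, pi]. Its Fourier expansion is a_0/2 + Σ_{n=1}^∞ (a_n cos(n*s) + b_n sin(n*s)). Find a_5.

a_5 = 1/pi ∫_{-pi}^{pi} h(s) cos(5*s) ds.
Integrating by parts twice (tabular method), an antiderivative of (-2*s**2 + s) cos(5*s) is -2*s**2*sin(5*s)/5 + s*sin(5*s)/5 - 4*s*cos(5*s)/25 + 4*sin(5*s)/125 + cos(5*s)/25; evaluating from -pi to pi: ∫_{-pi}^{pi} (-2*s**2 + s) cos(5*s) ds = (-1/25 + 4*pi/25) - (-4*pi/25 - 1/25) = 8*pi/25.
Hence a_5 = (1/pi)·(8*pi/25) = 8/25.

8/25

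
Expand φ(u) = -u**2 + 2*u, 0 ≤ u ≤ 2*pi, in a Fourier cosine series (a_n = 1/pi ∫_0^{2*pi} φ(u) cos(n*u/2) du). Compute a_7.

a_7 = 1/pi ∫_0^{2*pi} (-u**2 + 2*u) cos(7*u/2) du.
Integrating by parts twice (tabular method), an antiderivative of (-u**2 + 2*u) cos(7*u/2) is -2*u**2*sin(7*u/2)/7 + 4*u*sin(7*u/2)/7 - 8*u*cos(7*u/2)/49 + 16*sin(7*u/2)/343 + 8*cos(7*u/2)/49; evaluating from 0 to 2*pi: ∫_{0}^{2*pi} (-u**2 + 2*u) cos(7*u/2) du = (-8/49 + 16*pi/49) - (8/49) = -16/49 + 16*pi/49.
Hence a_7 = (1/pi)·(-16/49 + 16*pi/49) = 16*(-1 + pi)/(49*pi).

16*(-1 + pi)/(49*pi)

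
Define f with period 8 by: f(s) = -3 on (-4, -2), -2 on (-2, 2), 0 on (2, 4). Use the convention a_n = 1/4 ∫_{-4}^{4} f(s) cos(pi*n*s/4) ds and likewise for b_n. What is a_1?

a_1 = 1/4 ∫_{-4}^{4} f(s) cos(pi*s/4) ds.
Split the integral at the breakpoints.
Directly, an antiderivative of (-3) cos(pi*s/4) is -12*sin(pi*s/4)/pi; evaluating from -4 to -2: ∫_{-4}^{-2} (-3) cos(pi*s/4) ds = (12/pi) - (0) = 12/pi.
Directly, an antiderivative of (-2) cos(pi*s/4) is -8*sin(pi*s/4)/pi; evaluating from -2 to 2: ∫_{-2}^{2} (-2) cos(pi*s/4) ds = (-8/pi) - (8/pi) = -16/pi.
∫_{2}^{4} (0) cos(pi*s/4) ds = 0.
Summing the pieces and multiplying by (1/4) gives a_1 = -1/pi.

-1/pi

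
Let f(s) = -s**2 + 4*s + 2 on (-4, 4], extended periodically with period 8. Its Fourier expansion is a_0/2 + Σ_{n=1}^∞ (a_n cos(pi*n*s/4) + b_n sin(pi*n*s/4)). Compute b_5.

32/(5*pi)

b_5 = 1/4 ∫_{-4}^{4} f(s) sin(5*pi*s/4) ds.
Integrating by parts twice (tabular method), an antiderivative of (-s**2 + 4*s + 2) sin(5*pi*s/4) is 4*s**2*cos(5*pi*s/4)/(5*pi) - 32*s*sin(5*pi*s/4)/(25*pi**2) - 16*s*cos(5*pi*s/4)/(5*pi) + 64*sin(5*pi*s/4)/(25*pi**2) - 8*cos(5*pi*s/4)/(5*pi) - 128*cos(5*pi*s/4)/(125*pi**3); evaluating from -4 to 4: ∫_{-4}^{4} (-s**2 + 4*s + 2) sin(5*pi*s/4) ds = (8*(16 + 25*pi**2)/(125*pi**3)) - (-24/pi + 128/(125*pi**3)) = 128/(5*pi).
Hence b_5 = (1/4)·(128/(5*pi)) = 32/(5*pi).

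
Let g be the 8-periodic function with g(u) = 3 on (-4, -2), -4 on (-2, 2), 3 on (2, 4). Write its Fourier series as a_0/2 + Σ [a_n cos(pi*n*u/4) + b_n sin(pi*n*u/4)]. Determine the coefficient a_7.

2/pi

a_7 = 1/4 ∫_{-4}^{4} g(u) cos(7*pi*u/4) du.
g is even and cos(7*pi*u/4) is even, so the integrand is even and a_7 = 1/2 ∫_0^{4} g(u) cos(7*pi*u/4) du.
Split the integral at the breakpoints.
Directly, an antiderivative of (-4) cos(7*pi*u/4) is -16*sin(7*pi*u/4)/(7*pi); evaluating from 0 to 2: ∫_{0}^{2} (-4) cos(7*pi*u/4) du = (16/(7*pi)) - (0) = 16/(7*pi).
Directly, an antiderivative of (3) cos(7*pi*u/4) is 12*sin(7*pi*u/4)/(7*pi); evaluating from 2 to 4: ∫_{2}^{4} (3) cos(7*pi*u/4) du = (0) - (-12/(7*pi)) = 12/(7*pi).
Summing the pieces and multiplying by (1/2) gives a_7 = 2/pi.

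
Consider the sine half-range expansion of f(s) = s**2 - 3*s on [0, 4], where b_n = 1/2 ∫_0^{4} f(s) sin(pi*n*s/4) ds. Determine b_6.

-4/(3*pi)

b_6 = 1/2 ∫_0^{4} (s**2 - 3*s) sin(3*pi*s/2) ds.
Integrating by parts twice (tabular method), an antiderivative of (s**2 - 3*s) sin(3*pi*s/2) is -2*s**2*cos(3*pi*s/2)/(3*pi) + 8*s*sin(3*pi*s/2)/(9*pi**2) + 2*s*cos(3*pi*s/2)/pi - 4*sin(3*pi*s/2)/(3*pi**2) + 16*cos(3*pi*s/2)/(27*pi**3); evaluating from 0 to 4: ∫_{0}^{4} (s**2 - 3*s) sin(3*pi*s/2) ds = (8*(2 - 9*pi**2)/(27*pi**3)) - (16/(27*pi**3)) = -8/(3*pi).
Hence b_6 = (1/2)·(-8/(3*pi)) = -4/(3*pi).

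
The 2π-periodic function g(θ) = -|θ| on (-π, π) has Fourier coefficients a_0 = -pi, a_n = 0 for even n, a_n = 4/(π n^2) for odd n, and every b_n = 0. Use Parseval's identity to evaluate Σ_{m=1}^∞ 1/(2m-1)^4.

pi**4/96

Parseval: a_0^2/2 + Σ a_n^2 = (1/π) ∫_{-π}^{π} g(θ)^2 dθ = 2*pi**2/3.
Subtract a_0^2/2 = pi**2/2: Σ a_n^2 = pi**2/6.
Only odd n contribute, with a_n^2 = 16/(π^2 n^4), so Σ_{m≥1} 1/(2m-1)^4 = π^2·(pi**2/6)/16 = pi**4/96.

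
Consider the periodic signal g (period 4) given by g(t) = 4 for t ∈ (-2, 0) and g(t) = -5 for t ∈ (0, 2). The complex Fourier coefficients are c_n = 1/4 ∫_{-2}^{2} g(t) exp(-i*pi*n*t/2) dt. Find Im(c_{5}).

9/(5*pi)

Since g is real-valued, Im(c_{5}) = -1/4 ∫_{-2}^{2} g(t) sin(5*pi*t/2) dt = -b_{5}/2.
Split the integral at the breakpoints.
Directly, an antiderivative of (4) sin(5*pi*t/2) is -8*cos(5*pi*t/2)/(5*pi); evaluating from -2 to 0: ∫_{-2}^{0} (4) sin(5*pi*t/2) dt = (-8/(5*pi)) - (8/(5*pi)) = -16/(5*pi).
Directly, an antiderivative of (-5) sin(5*pi*t/2) is 2*cos(5*pi*t/2)/pi; evaluating from 0 to 2: ∫_{0}^{2} (-5) sin(5*pi*t/2) dt = (-2/pi) - (2/pi) = -4/pi.
So ∫_{-2}^{2} g(t) sin(5*pi*t/2) dt = -36/(5*pi).
Hence Im(c_{5}) = (-1/4)·(-36/(5*pi)) = 9/(5*pi).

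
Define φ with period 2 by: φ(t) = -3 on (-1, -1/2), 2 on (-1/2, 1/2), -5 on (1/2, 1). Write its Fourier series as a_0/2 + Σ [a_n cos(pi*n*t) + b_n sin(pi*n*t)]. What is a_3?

a_3 = ∫_{-1}^{1} φ(t) cos(3*pi*t) dt.
Split the integral at the breakpoints.
Directly, an antiderivative of (-3) cos(3*pi*t) is -sin(3*pi*t)/pi; evaluating from -1 to -1/2: ∫_{-1}^{-1/2} (-3) cos(3*pi*t) dt = (-1/pi) - (0) = -1/pi.
Directly, an antiderivative of (2) cos(3*pi*t) is 2*sin(3*pi*t)/(3*pi); evaluating from -1/2 to 1/2: ∫_{-1/2}^{1/2} (2) cos(3*pi*t) dt = (-2/(3*pi)) - (2/(3*pi)) = -4/(3*pi).
Directly, an antiderivative of (-5) cos(3*pi*t) is -5*sin(3*pi*t)/(3*pi); evaluating from 1/2 to 1: ∫_{1/2}^{1} (-5) cos(3*pi*t) dt = (0) - (5/(3*pi)) = -5/(3*pi).
Summing the pieces gives a_3 = -4/pi.

-4/pi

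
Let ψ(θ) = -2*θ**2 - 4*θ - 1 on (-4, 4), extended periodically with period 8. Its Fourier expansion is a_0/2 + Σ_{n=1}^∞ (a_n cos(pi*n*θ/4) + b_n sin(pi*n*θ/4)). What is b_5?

-32/(5*pi)

b_5 = 1/4 ∫_{-4}^{4} ψ(θ) sin(5*pi*θ/4) dθ.
Integrating by parts twice (tabular method), an antiderivative of (-2*θ**2 - 4*θ - 1) sin(5*pi*θ/4) is 8*θ**2*cos(5*pi*θ/4)/(5*pi) - 64*θ*sin(5*pi*θ/4)/(25*pi**2) + 16*θ*cos(5*pi*θ/4)/(5*pi) - 64*sin(5*pi*θ/4)/(25*pi**2) - 256*cos(5*pi*θ/4)/(125*pi**3) + 4*cos(5*pi*θ/4)/(5*pi); evaluating from -4 to 4: ∫_{-4}^{4} (-2*θ**2 - 4*θ - 1) sin(5*pi*θ/4) dθ = (4*(64 - 1225*pi**2)/(125*pi**3)) - (4*(64 - 425*pi**2)/(125*pi**3)) = -128/(5*pi).
Hence b_5 = (1/4)·(-128/(5*pi)) = -32/(5*pi).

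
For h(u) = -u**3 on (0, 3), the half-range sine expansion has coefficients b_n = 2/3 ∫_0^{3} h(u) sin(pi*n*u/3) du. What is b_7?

b_7 = 2/3 ∫_0^{3} (-u**3) sin(7*pi*u/3) du.
Integrating by parts three times (tabular method), an antiderivative of (-u**3) sin(7*pi*u/3) is 3*u**3*cos(7*pi*u/3)/(7*pi) - 27*u**2*sin(7*pi*u/3)/(49*pi**2) - 162*u*cos(7*pi*u/3)/(343*pi**3) + 486*sin(7*pi*u/3)/(2401*pi**4); evaluating from 0 to 3: ∫_{0}^{3} (-u**3) sin(7*pi*u/3) du = (81*(6 - 49*pi**2)/(343*pi**3)) - (0) = 81*(6 - 49*pi**2)/(343*pi**3).
Hence b_7 = (2/3)·(81*(6 - 49*pi**2)/(343*pi**3)) = 54*(6 - 49*pi**2)/(343*pi**3).

54*(6 - 49*pi**2)/(343*pi**3)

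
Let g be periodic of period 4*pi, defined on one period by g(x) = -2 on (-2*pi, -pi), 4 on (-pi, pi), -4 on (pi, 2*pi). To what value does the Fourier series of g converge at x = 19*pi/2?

-4

x = 19*pi/2 differs from x = 3*pi/2 by 2 full period(s), and the series is 4*pi-periodic.
g is continuous at x = 3*pi/2 with value -4, so the series converges to -4 there.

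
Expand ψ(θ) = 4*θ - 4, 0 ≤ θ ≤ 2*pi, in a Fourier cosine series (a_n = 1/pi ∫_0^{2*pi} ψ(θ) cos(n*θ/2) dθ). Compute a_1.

-32/pi

a_1 = 1/pi ∫_0^{2*pi} (4*θ - 4) cos(θ/2) dθ.
Integrating by parts (boundary term plus one more integral), an antiderivative of (4*θ - 4) cos(θ/2) is 8*θ*sin(θ/2) - 8*sin(θ/2) + 16*cos(θ/2); evaluating from 0 to 2*pi: ∫_{0}^{2*pi} (4*θ - 4) cos(θ/2) dθ = (-16) - (16) = -32.
Hence a_1 = (1/pi)·(-32) = -32/pi.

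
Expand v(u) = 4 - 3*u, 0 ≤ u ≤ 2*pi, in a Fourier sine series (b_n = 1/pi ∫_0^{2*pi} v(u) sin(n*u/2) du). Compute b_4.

3

b_4 = 1/pi ∫_0^{2*pi} (4 - 3*u) sin(2*u) du.
Integrating by parts (boundary term plus one more integral), an antiderivative of (4 - 3*u) sin(2*u) is 3*u*cos(2*u)/2 - 3*sin(2*u)/4 - 2*cos(2*u); evaluating from 0 to 2*pi: ∫_{0}^{2*pi} (4 - 3*u) sin(2*u) du = (-2 + 3*pi) - (-2) = 3*pi.
Hence b_4 = (1/pi)·(3*pi) = 3.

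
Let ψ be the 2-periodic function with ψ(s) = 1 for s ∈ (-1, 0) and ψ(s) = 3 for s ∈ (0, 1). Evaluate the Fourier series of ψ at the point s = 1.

2

s = 1 differs from s = -1 by 1 full period(s), and the series is 2-periodic.
At s = -1 the one-sided limits are ψ(-1^-) = 3 and ψ(-1^+) = 1.
By Dirichlet's theorem the series converges to their average, [(3) + (1)]/2 = 2.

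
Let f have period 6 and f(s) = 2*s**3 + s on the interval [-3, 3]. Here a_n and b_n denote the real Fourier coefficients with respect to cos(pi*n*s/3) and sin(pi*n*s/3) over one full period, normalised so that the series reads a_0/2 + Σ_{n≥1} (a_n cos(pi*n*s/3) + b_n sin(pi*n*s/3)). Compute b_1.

b_1 = 1/3 ∫_{-3}^{3} f(s) sin(pi*s/3) ds.
f is odd and sin(pi*s/3) is odd, so the integrand is even and b_1 = 2/3 ∫_0^{3} f(s) sin(pi*s/3) ds.
Integrating by parts three times (tabular method), an antiderivative of (2*s**3 + s) sin(pi*s/3) is -6*s**3*cos(pi*s/3)/pi + 54*s**2*sin(pi*s/3)/pi**2 - 3*s*cos(pi*s/3)/pi + 324*s*cos(pi*s/3)/pi**3 - 972*sin(pi*s/3)/pi**4 + 9*sin(pi*s/3)/pi**2; evaluating from 0 to 3: ∫_{0}^{3} (2*s**3 + s) sin(pi*s/3) ds = (-972/pi**3 + 171/pi) - (0) = -972/pi**3 + 171/pi.
Hence b_1 = (2/3)·(-972/pi**3 + 171/pi) = -648/pi**3 + 114/pi.

-648/pi**3 + 114/pi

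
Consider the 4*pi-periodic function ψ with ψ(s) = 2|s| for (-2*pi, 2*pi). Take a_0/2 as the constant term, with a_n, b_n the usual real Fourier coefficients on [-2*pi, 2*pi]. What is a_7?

a_7 = (1/(2*pi)) ∫_{-2*pi}^{2*pi} ψ(s) cos(7*s/2) ds.
ψ is even and cos(7*s/2) is even, so the integrand is even and a_7 = 1/pi ∫_0^{2*pi} ψ(s) cos(7*s/2) ds.
Integrating by parts (boundary term plus one more integral), an antiderivative of (2*s) cos(7*s/2) is 4*s*sin(7*s/2)/7 + 8*cos(7*s/2)/49; evaluating from 0 to 2*pi: ∫_{0}^{2*pi} (2*s) cos(7*s/2) ds = (-8/49) - (8/49) = -16/49.
Hence a_7 = (1/pi)·(-16/49) = -16/(49*pi).

-16/(49*pi)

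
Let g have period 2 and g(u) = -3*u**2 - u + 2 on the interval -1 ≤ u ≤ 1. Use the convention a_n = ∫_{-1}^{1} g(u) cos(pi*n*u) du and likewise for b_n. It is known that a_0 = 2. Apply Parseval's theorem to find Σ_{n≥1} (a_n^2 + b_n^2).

34/15

Parseval: a_0^2/2 + Σ_{n≥1} (a_n^2+b_n^2) = ∫_{-1}^{1} g(u)^2 du = 64/15.
Subtract a_0^2/2 = 2: Σ (a_n^2+b_n^2) = 34/15.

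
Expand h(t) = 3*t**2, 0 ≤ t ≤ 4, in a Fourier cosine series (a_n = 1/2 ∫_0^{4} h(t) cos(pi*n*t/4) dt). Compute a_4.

12/pi**2

a_4 = 1/2 ∫_0^{4} (3*t**2) cos(pi*t) dt.
Integrating by parts twice (tabular method), an antiderivative of (3*t**2) cos(pi*t) is 3*t**2*sin(pi*t)/pi + 6*t*cos(pi*t)/pi**2 - 6*sin(pi*t)/pi**3; evaluating from 0 to 4: ∫_{0}^{4} (3*t**2) cos(pi*t) dt = (24/pi**2) - (0) = 24/pi**2.
Hence a_4 = (1/2)·(24/pi**2) = 12/pi**2.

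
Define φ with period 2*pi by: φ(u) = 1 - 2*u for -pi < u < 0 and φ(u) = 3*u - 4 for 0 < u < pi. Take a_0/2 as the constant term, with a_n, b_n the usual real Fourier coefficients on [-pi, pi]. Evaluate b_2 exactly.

-1/2

b_2 = 1/pi ∫_{-pi}^{pi} φ(u) sin(2*u) du.
Split the integral at the breakpoints.
Integrating by parts (boundary term plus one more integral), an antiderivative of (1 - 2*u) sin(2*u) is u*cos(2*u) - sin(2*u)/2 - cos(2*u)/2; evaluating from -pi to 0: ∫_{-pi}^{0} (1 - 2*u) sin(2*u) du = (-1/2) - (-pi - 1/2) = pi.
Integrating by parts (boundary term plus one more integral), an antiderivative of (3*u - 4) sin(2*u) is -3*u*cos(2*u)/2 + 3*sin(2*u)/4 + 2*cos(2*u); evaluating from 0 to pi: ∫_{0}^{pi} (3*u - 4) sin(2*u) du = (2 - 3*pi/2) - (2) = -3*pi/2.
Summing the pieces and multiplying by (1/pi) gives b_2 = -1/2.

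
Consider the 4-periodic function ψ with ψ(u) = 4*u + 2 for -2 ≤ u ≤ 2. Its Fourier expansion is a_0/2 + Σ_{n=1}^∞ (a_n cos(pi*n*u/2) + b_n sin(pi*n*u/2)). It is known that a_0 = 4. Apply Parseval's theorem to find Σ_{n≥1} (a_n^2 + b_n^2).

Parseval: a_0^2/2 + Σ_{n≥1} (a_n^2+b_n^2) = 1/2 ∫_{-2}^{2} ψ(u)^2 du = 152/3.
Subtract a_0^2/2 = 8: Σ (a_n^2+b_n^2) = 128/3.

128/3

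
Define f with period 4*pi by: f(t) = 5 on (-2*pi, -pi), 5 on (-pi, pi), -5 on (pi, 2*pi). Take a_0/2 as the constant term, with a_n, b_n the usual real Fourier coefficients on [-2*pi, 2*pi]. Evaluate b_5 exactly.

b_5 = (1/(2*pi)) ∫_{-2*pi}^{2*pi} f(t) sin(5*t/2) dt.
Split the integral at the breakpoints.
Directly, an antiderivative of (5) sin(5*t/2) is -2*cos(5*t/2); evaluating from -2*pi to -pi: ∫_{-2*pi}^{-pi} (5) sin(5*t/2) dt = (0) - (2) = -2.
Directly, an antiderivative of (5) sin(5*t/2) is -2*cos(5*t/2); evaluating from -pi to pi: ∫_{-pi}^{pi} (5) sin(5*t/2) dt = (0) - (0) = 0.
Directly, an antiderivative of (-5) sin(5*t/2) is 2*cos(5*t/2); evaluating from pi to 2*pi: ∫_{pi}^{2*pi} (-5) sin(5*t/2) dt = (-2) - (0) = -2.
Summing the pieces and multiplying by (1/(2*pi)) gives b_5 = -2/pi.

-2/pi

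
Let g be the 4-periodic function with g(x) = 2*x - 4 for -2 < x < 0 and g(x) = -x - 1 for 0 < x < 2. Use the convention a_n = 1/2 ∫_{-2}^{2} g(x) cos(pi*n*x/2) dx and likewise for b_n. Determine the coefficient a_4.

a_4 = 1/2 ∫_{-2}^{2} g(x) cos(2*pi*x) dx.
Split the integral at the breakpoints.
Integrating by parts (boundary term plus one more integral), an antiderivative of (2*x - 4) cos(2*pi*x) is x*sin(2*pi*x)/pi - 2*sin(2*pi*x)/pi + cos(2*pi*x)/(2*pi**2); evaluating from -2 to 0: ∫_{-2}^{0} (2*x - 4) cos(2*pi*x) dx = (1/(2*pi**2)) - (1/(2*pi**2)) = 0.
Integrating by parts (boundary term plus one more integral), an antiderivative of (-x - 1) cos(2*pi*x) is -x*sin(2*pi*x)/(2*pi) - sin(2*pi*x)/(2*pi) - cos(2*pi*x)/(4*pi**2); evaluating from 0 to 2: ∫_{0}^{2} (-x - 1) cos(2*pi*x) dx = (-1/(4*pi**2)) - (-1/(4*pi**2)) = 0.
Summing the pieces and multiplying by (1/2) gives a_4 = 0.

0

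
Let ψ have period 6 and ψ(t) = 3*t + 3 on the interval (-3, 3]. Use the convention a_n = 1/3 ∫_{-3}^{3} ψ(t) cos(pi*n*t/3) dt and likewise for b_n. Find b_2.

b_2 = 1/3 ∫_{-3}^{3} ψ(t) sin(2*pi*t/3) dt.
Integrating by parts (boundary term plus one more integral), an antiderivative of (3*t + 3) sin(2*pi*t/3) is -9*t*cos(2*pi*t/3)/(2*pi) + 27*sin(2*pi*t/3)/(4*pi**2) - 9*cos(2*pi*t/3)/(2*pi); evaluating from -3 to 3: ∫_{-3}^{3} (3*t + 3) sin(2*pi*t/3) dt = (-18/pi) - (9/pi) = -27/pi.
Hence b_2 = (1/3)·(-27/pi) = -9/pi.

-9/pi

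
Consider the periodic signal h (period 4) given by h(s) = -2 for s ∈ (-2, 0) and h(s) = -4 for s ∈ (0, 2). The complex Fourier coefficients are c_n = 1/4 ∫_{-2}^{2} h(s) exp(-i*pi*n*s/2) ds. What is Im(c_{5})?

Since h is real-valued, Im(c_{5}) = -1/4 ∫_{-2}^{2} h(s) sin(5*pi*s/2) ds = -b_{5}/2.
Split the integral at the breakpoints.
Directly, an antiderivative of (-2) sin(5*pi*s/2) is 4*cos(5*pi*s/2)/(5*pi); evaluating from -2 to 0: ∫_{-2}^{0} (-2) sin(5*pi*s/2) ds = (4/(5*pi)) - (-4/(5*pi)) = 8/(5*pi).
Directly, an antiderivative of (-4) sin(5*pi*s/2) is 8*cos(5*pi*s/2)/(5*pi); evaluating from 0 to 2: ∫_{0}^{2} (-4) sin(5*pi*s/2) ds = (-8/(5*pi)) - (8/(5*pi)) = -16/(5*pi).
So ∫_{-2}^{2} h(s) sin(5*pi*s/2) ds = -8/(5*pi).
Hence Im(c_{5}) = (-1/4)·(-8/(5*pi)) = 2/(5*pi).

2/(5*pi)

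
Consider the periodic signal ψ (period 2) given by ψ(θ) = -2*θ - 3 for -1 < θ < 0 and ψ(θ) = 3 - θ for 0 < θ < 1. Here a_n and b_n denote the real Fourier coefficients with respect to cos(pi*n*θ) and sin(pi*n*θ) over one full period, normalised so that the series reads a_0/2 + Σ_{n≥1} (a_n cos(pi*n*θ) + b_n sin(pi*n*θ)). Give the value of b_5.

b_5 = ∫_{-1}^{1} ψ(θ) sin(5*pi*θ) dθ.
Split the integral at the breakpoints.
Integrating by parts (boundary term plus one more integral), an antiderivative of (-2*θ - 3) sin(5*pi*θ) is 2*θ*cos(5*pi*θ)/(5*pi) - 2*sin(5*pi*θ)/(25*pi**2) + 3*cos(5*pi*θ)/(5*pi); evaluating from -1 to 0: ∫_{-1}^{0} (-2*θ - 3) sin(5*pi*θ) dθ = (3/(5*pi)) - (-1/(5*pi)) = 4/(5*pi).
Integrating by parts (boundary term plus one more integral), an antiderivative of (3 - θ) sin(5*pi*θ) is θ*cos(5*pi*θ)/(5*pi) - sin(5*pi*θ)/(25*pi**2) - 3*cos(5*pi*θ)/(5*pi); evaluating from 0 to 1: ∫_{0}^{1} (3 - θ) sin(5*pi*θ) dθ = (2/(5*pi)) - (-3/(5*pi)) = 1/pi.
Summing the pieces gives b_5 = 9/(5*pi).

9/(5*pi)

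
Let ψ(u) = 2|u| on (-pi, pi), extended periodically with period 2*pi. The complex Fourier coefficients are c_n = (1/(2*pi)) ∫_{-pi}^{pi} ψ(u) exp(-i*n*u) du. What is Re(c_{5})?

Since ψ is real-valued, Re(c_{5}) = (1/(2*pi)) ∫_{-pi}^{pi} ψ(u) cos(5*u) du = a_{5}/2.
ψ is even and cos(5*u) is even, so the integrand is even: ∫_{-pi}^{pi} ψ(u) cos(5*u) du = 2∫_0^{pi} ψ(u) cos(5*u) du.
Integrating by parts (boundary term plus one more integral), an antiderivative of (2*u) cos(5*u) is 2*u*sin(5*u)/5 + 2*cos(5*u)/25; evaluating from 0 to pi: ∫_{0}^{pi} (2*u) cos(5*u) du = (-2/25) - (2/25) = -4/25.
So ∫_{-pi}^{pi} ψ(u) cos(5*u) du = -8/25.
Hence Re(c_{5}) = (1/(2*pi))·(-8/25) = -4/(25*pi).

-4/(25*pi)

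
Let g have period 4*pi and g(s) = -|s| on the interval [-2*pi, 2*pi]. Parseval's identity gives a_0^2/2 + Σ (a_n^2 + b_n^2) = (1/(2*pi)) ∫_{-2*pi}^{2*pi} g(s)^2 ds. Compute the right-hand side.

8*pi**2/3

(1/(2*pi)) ∫_{-2*pi}^{2*pi} g(s)^2 ds = (1/(2*pi)) · (16*pi**3/3) = 8*pi**2/3.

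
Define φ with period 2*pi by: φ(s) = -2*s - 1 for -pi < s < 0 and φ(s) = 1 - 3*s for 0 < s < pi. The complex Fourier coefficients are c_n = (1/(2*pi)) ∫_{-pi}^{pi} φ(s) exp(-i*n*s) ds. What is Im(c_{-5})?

(4 - 5*pi)/(10*pi)

Since φ is real-valued, Im(c_{-5}) = -(1/(2*pi)) ∫_{-pi}^{pi} φ(s) sin(-5*s) ds = b_{5}/2.
Split the integral at the breakpoints.
Integrating by parts (boundary term plus one more integral), an antiderivative of (-2*s - 1) sin(-5*s) is -2*s*cos(5*s)/5 + 2*sin(5*s)/25 - cos(5*s)/5; evaluating from -pi to 0: ∫_{-pi}^{0} (-2*s - 1) sin(-5*s) ds = (-1/5) - (1/5 - 2*pi/5) = -2/5 + 2*pi/5.
Integrating by parts (boundary term plus one more integral), an antiderivative of (1 - 3*s) sin(-5*s) is -3*s*cos(5*s)/5 + 3*sin(5*s)/25 + cos(5*s)/5; evaluating from 0 to pi: ∫_{0}^{pi} (1 - 3*s) sin(-5*s) ds = (-1/5 + 3*pi/5) - (1/5) = -2/5 + 3*pi/5.
So ∫_{-pi}^{pi} φ(s) sin(-5*s) ds = -4/5 + pi.
Hence Im(c_{-5}) = (-1/(2*pi))·(-4/5 + pi) = (4 - 5*pi)/(10*pi).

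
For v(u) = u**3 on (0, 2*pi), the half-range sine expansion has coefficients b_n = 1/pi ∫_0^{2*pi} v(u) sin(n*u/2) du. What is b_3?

-32/9 + 16*pi**2/3

b_3 = 1/pi ∫_0^{2*pi} (u**3) sin(3*u/2) du.
Integrating by parts three times (tabular method), an antiderivative of (u**3) sin(3*u/2) is -2*u**3*cos(3*u/2)/3 + 4*u**2*sin(3*u/2)/3 + 16*u*cos(3*u/2)/9 - 32*sin(3*u/2)/27; evaluating from 0 to 2*pi: ∫_{0}^{2*pi} (u**3) sin(3*u/2) du = (16*pi*(-2 + 3*pi**2)/9) - (0) = 16*pi*(-2 + 3*pi**2)/9.
Hence b_3 = (1/pi)·(16*pi*(-2 + 3*pi**2)/9) = -32/9 + 16*pi**2/3.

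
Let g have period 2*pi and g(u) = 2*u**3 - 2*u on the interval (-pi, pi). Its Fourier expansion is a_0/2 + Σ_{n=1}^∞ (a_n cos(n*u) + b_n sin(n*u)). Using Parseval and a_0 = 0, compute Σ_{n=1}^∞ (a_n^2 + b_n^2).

8*pi**2*(-42*pi**2 + 35 + 15*pi**4)/105

Parseval: a_0^2/2 + Σ_{n≥1} (a_n^2+b_n^2) = 1/pi ∫_{-pi}^{pi} g(u)^2 du = 8*pi**2*(-42*pi**2 + 35 + 15*pi**4)/105.
Subtract a_0^2/2 = 0: Σ (a_n^2+b_n^2) = 8*pi**2*(-42*pi**2 + 35 + 15*pi**4)/105.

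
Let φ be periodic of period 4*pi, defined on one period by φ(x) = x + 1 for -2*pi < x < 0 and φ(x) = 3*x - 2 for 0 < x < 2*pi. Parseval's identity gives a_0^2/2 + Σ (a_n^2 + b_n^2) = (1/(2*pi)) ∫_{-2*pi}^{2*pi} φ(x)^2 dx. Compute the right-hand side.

-14*pi + 5 + 40*pi**2/3

(1/(2*pi)) ∫_{-2*pi}^{2*pi} φ(x)^2 dx = (1/(2*pi)) · (2*pi*(-42*pi + 15 + 40*pi**2)/3) = -14*pi + 5 + 40*pi**2/3.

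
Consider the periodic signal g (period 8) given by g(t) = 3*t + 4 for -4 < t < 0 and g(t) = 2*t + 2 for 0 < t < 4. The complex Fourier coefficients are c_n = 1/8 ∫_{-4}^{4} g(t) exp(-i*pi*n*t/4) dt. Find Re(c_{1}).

4/pi**2

Since g is real-valued, Re(c_{1}) = 1/8 ∫_{-4}^{4} g(t) cos(pi*t/4) dt = a_{1}/2.
Split the integral at the breakpoints.
Integrating by parts (boundary term plus one more integral), an antiderivative of (3*t + 4) cos(pi*t/4) is 12*t*sin(pi*t/4)/pi + 16*sin(pi*t/4)/pi + 48*cos(pi*t/4)/pi**2; evaluating from -4 to 0: ∫_{-4}^{0} (3*t + 4) cos(pi*t/4) dt = (48/pi**2) - (-48/pi**2) = 96/pi**2.
Integrating by parts (boundary term plus one more integral), an antiderivative of (2*t + 2) cos(pi*t/4) is 8*t*sin(pi*t/4)/pi + 8*sin(pi*t/4)/pi + 32*cos(pi*t/4)/pi**2; evaluating from 0 to 4: ∫_{0}^{4} (2*t + 2) cos(pi*t/4) dt = (-32/pi**2) - (32/pi**2) = -64/pi**2.
So ∫_{-4}^{4} g(t) cos(pi*t/4) dt = 32/pi**2.
Hence Re(c_{1}) = (1/8)·(32/pi**2) = 4/pi**2.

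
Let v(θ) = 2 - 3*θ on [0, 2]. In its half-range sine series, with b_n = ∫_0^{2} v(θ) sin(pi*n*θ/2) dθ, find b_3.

b_3 = ∫_0^{2} (2 - 3*θ) sin(3*pi*θ/2) dθ.
Integrating by parts (boundary term plus one more integral), an antiderivative of (2 - 3*θ) sin(3*pi*θ/2) is 2*θ*cos(3*pi*θ/2)/pi - 4*sin(3*pi*θ/2)/(3*pi**2) - 4*cos(3*pi*θ/2)/(3*pi); evaluating from 0 to 2: ∫_{0}^{2} (2 - 3*θ) sin(3*pi*θ/2) dθ = (-8/(3*pi)) - (-4/(3*pi)) = -4/(3*pi).
Hence b_3 = -4/(3*pi).

-4/(3*pi)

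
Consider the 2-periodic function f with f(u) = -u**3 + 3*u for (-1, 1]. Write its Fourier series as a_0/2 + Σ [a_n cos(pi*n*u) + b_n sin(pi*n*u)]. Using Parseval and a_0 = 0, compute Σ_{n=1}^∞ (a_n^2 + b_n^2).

136/35

Parseval: a_0^2/2 + Σ_{n≥1} (a_n^2+b_n^2) = ∫_{-1}^{1} f(u)^2 du = 136/35.
Subtract a_0^2/2 = 0: Σ (a_n^2+b_n^2) = 136/35.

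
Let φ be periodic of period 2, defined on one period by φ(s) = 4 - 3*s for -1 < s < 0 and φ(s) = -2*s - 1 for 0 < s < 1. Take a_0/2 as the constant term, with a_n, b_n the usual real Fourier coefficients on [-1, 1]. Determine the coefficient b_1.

-15/pi

b_1 = ∫_{-1}^{1} φ(s) sin(pi*s) ds.
Split the integral at the breakpoints.
Integrating by parts (boundary term plus one more integral), an antiderivative of (4 - 3*s) sin(pi*s) is 3*s*cos(pi*s)/pi - 3*sin(pi*s)/pi**2 - 4*cos(pi*s)/pi; evaluating from -1 to 0: ∫_{-1}^{0} (4 - 3*s) sin(pi*s) ds = (-4/pi) - (7/pi) = -11/pi.
Integrating by parts (boundary term plus one more integral), an antiderivative of (-2*s - 1) sin(pi*s) is 2*s*cos(pi*s)/pi - 2*sin(pi*s)/pi**2 + cos(pi*s)/pi; evaluating from 0 to 1: ∫_{0}^{1} (-2*s - 1) sin(pi*s) ds = (-3/pi) - (1/pi) = -4/pi.
Summing the pieces gives b_1 = -15/pi.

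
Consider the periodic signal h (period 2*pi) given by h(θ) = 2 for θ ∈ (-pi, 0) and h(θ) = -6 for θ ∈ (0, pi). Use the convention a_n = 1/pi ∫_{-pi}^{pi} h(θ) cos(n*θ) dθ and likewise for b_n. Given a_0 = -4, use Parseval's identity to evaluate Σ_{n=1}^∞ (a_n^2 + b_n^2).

Parseval: a_0^2/2 + Σ_{n≥1} (a_n^2+b_n^2) = 1/pi ∫_{-pi}^{pi} h(θ)^2 dθ = 40.
Subtract a_0^2/2 = 8: Σ (a_n^2+b_n^2) = 32.

32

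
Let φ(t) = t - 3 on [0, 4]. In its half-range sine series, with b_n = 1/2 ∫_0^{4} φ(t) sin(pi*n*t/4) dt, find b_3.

b_3 = 1/2 ∫_0^{4} (t - 3) sin(3*pi*t/4) dt.
Integrating by parts (boundary term plus one more integral), an antiderivative of (t - 3) sin(3*pi*t/4) is -4*t*cos(3*pi*t/4)/(3*pi) + 16*sin(3*pi*t/4)/(9*pi**2) + 4*cos(3*pi*t/4)/pi; evaluating from 0 to 4: ∫_{0}^{4} (t - 3) sin(3*pi*t/4) dt = (4/(3*pi)) - (4/pi) = -8/(3*pi).
Hence b_3 = (1/2)·(-8/(3*pi)) = -4/(3*pi).

-4/(3*pi)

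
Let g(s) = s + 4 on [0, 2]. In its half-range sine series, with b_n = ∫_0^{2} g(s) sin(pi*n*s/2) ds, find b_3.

20/(3*pi)

b_3 = ∫_0^{2} (s + 4) sin(3*pi*s/2) ds.
Integrating by parts (boundary term plus one more integral), an antiderivative of (s + 4) sin(3*pi*s/2) is -2*s*cos(3*pi*s/2)/(3*pi) + 4*sin(3*pi*s/2)/(9*pi**2) - 8*cos(3*pi*s/2)/(3*pi); evaluating from 0 to 2: ∫_{0}^{2} (s + 4) sin(3*pi*s/2) ds = (4/pi) - (-8/(3*pi)) = 20/(3*pi).
Hence b_3 = 20/(3*pi).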